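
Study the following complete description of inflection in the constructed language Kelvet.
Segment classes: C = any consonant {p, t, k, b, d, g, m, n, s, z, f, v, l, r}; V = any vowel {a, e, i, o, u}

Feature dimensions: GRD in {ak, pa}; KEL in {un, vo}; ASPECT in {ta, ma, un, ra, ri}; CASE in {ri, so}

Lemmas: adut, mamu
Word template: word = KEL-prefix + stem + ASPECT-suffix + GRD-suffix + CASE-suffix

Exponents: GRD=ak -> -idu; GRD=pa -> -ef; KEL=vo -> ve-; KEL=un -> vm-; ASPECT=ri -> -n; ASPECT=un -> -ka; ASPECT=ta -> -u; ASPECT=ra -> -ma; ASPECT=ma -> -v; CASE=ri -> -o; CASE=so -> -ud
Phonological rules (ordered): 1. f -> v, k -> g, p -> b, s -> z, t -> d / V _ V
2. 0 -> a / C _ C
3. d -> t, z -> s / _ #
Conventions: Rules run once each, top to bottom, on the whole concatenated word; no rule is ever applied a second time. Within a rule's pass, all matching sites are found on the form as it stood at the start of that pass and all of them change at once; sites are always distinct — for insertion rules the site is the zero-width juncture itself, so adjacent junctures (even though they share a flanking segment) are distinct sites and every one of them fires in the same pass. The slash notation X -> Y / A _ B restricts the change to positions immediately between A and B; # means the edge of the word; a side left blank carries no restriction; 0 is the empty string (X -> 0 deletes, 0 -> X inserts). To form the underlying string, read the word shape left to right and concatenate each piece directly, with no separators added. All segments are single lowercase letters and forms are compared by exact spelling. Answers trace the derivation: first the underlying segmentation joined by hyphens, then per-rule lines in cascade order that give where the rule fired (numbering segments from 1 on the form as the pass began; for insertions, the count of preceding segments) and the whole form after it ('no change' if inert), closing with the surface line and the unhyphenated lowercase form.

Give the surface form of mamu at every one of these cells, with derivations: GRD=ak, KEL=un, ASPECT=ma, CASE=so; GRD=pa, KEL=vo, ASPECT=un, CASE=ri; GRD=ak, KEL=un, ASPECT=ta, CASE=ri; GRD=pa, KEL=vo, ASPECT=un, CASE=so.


cell GRD=ak, KEL=un, ASPECT=ma, CASE=so:
underlying: vm-mamu-v-idu-ud
1. f -> v, k -> g, p -> b, s -> z, t -> d / V _ V: no change
2. 0 -> a / C _ C: inserts after position(s) 1, 2: vamamamuviduud
3. d -> t, z -> s / _ #: fires at position(s) 14: vamamamuviduut
surface: vamamamuviduut

cell GRD=pa, KEL=vo, ASPECT=un, CASE=ri:
underlying: ve-mamu-ka-ef-o
1. f -> v, k -> g, p -> b, s -> z, t -> d / V _ V: fires at position(s) 7, 10: vemamugaevo
2. 0 -> a / C _ C: no change
3. d -> t, z -> s / _ #: no change
surface: vemamugaevo

cell GRD=ak, KEL=un, ASPECT=ta, CASE=ri:
underlying: vm-mamu-u-idu-o
1. f -> v, k -> g, p -> b, s -> z, t -> d / V _ V: no change
2. 0 -> a / C _ C: inserts after position(s) 1, 2: vamamamuuiduo
3. d -> t, z -> s / _ #: no change
surface: vamamamuuiduo

cell GRD=pa, KEL=vo, ASPECT=un, CASE=so:
underlying: ve-mamu-ka-ef-ud
1. f -> v, k -> g, p -> b, s -> z, t -> d / V _ V: fires at position(s) 7, 10: vemamugaevud
2. 0 -> a / C _ C: no change
3. d -> t, z -> s / _ #: fires at position(s) 12: vemamugaevut
surface: vemamugaevut


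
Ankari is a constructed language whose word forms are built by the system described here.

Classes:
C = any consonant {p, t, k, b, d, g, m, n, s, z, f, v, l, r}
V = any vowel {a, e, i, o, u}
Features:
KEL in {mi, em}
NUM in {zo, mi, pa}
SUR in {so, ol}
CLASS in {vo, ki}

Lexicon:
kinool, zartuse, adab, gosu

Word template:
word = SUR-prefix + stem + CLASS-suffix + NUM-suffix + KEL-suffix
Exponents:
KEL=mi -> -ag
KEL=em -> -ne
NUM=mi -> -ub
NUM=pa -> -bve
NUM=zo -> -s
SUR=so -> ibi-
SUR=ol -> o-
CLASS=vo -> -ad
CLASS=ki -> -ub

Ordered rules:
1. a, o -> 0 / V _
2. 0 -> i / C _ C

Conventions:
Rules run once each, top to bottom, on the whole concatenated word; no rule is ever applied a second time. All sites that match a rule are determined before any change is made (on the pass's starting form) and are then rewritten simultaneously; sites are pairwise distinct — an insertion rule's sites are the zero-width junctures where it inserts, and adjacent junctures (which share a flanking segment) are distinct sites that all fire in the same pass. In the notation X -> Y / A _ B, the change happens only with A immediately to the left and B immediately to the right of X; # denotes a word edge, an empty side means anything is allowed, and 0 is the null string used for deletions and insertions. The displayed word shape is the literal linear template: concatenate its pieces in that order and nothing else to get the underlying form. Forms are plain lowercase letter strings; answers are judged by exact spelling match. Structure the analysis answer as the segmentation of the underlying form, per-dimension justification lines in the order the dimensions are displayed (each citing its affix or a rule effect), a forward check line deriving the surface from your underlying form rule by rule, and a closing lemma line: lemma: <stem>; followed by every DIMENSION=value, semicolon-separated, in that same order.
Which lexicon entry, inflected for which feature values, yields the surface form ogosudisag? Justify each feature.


underlying: o-gosu-ad-s-ag
KEL=mi - signalled by the affix -ag
NUM=zo - signalled by the affix -s
SUR=ol - signalled by the affix o-
CLASS=vo - signalled by the affix -ad
check: ogosuadsag -> ogosudsag -> ogosudisag
lemma: gosu; KEL=mi; NUM=zo; SUR=ol; CLASS=vo


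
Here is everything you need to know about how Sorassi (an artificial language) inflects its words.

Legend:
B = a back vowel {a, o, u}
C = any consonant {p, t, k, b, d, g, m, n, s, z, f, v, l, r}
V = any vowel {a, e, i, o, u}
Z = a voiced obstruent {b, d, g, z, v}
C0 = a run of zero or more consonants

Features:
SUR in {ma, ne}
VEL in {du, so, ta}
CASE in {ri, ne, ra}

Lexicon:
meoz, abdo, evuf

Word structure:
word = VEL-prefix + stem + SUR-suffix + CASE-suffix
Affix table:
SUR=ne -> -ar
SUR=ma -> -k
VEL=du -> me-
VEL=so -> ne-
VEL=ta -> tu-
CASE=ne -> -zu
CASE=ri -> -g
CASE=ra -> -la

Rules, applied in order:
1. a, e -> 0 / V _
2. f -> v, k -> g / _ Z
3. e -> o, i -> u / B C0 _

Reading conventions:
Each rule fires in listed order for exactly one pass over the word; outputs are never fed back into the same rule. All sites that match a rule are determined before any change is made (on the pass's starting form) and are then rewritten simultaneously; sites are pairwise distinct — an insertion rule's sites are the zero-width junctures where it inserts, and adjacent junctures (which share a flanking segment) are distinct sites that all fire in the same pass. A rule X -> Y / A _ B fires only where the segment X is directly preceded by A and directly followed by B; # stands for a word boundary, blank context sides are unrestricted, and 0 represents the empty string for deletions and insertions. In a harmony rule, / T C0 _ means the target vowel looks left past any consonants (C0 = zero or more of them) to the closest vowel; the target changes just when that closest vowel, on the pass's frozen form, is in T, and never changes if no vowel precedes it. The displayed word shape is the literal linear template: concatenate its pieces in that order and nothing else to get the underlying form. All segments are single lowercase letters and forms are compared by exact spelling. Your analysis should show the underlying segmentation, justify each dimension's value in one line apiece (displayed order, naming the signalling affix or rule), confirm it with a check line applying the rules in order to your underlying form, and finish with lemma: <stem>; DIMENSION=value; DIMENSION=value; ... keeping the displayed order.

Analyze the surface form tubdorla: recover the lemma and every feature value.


underlying: tu-abdo-ar-la
SUR=ne - signalled by the affix -ar
VEL=ta - signalled by the affix tu-
CASE=ra - signalled by the affix -la
check: tuabdoarla -> tubdorla -> tubdorla -> tubdorla
lemma: abdo; SUR=ne; VEL=ta; CASE=ra


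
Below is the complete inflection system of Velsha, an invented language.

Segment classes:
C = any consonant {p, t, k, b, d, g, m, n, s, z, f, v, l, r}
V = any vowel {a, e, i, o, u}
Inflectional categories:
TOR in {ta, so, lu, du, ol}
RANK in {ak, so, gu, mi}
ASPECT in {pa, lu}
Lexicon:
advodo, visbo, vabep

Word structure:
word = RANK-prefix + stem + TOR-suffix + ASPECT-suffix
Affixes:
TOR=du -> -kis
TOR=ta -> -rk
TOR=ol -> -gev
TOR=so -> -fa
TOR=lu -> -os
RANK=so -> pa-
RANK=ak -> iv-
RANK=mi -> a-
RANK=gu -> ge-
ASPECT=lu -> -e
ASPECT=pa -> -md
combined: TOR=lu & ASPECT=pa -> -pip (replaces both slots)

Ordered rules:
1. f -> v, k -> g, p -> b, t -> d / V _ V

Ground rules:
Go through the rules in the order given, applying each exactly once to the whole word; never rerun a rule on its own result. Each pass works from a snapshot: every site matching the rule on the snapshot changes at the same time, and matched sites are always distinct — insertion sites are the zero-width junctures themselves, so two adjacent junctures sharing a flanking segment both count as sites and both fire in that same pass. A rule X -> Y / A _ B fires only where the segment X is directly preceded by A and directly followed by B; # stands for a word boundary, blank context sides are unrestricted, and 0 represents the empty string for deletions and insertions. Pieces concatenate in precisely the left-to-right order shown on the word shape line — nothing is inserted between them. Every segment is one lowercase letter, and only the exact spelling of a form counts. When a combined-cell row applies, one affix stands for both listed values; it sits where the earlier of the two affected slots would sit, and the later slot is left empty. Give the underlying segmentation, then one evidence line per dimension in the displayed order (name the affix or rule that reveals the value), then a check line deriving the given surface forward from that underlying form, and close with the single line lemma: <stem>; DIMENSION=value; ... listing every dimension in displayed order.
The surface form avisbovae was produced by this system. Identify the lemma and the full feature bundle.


underlying: a-visbo-fa-e
TOR=so - signalled by the affix -fa
RANK=mi - signalled by the affix a-
ASPECT=lu - signalled by the affix -e
check: avisbofae -> avisbovae
lemma: visbo; TOR=so; RANK=mi; ASPECT=lu


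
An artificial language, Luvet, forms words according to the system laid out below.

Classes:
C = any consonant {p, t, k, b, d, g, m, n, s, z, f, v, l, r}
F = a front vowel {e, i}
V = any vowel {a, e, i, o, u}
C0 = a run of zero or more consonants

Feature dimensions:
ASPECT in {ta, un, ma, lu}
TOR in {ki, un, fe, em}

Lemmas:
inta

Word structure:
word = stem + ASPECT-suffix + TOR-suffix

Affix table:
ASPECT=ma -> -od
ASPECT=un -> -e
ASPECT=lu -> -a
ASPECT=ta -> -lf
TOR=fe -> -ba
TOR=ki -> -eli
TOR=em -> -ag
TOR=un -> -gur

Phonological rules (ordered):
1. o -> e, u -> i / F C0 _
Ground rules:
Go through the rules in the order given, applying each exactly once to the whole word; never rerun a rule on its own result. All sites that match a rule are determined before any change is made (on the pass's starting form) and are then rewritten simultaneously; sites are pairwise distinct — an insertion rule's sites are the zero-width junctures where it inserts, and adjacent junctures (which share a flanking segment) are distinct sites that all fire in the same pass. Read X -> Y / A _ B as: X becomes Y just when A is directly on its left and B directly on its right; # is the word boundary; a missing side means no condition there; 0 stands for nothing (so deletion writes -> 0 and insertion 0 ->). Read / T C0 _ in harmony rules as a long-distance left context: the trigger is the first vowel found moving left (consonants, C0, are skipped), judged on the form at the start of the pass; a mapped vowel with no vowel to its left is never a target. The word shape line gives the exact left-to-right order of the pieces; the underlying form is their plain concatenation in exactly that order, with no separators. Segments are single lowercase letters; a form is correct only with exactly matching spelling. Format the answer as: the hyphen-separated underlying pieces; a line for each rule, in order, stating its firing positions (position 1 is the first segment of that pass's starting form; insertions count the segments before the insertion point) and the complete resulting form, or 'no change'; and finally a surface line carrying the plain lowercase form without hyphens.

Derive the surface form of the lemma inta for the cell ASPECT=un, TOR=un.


underlying: inta-e-gur
1. o -> e, u -> i / F C0 _: fires at position(s) 7: intaegir
surface: intaegir


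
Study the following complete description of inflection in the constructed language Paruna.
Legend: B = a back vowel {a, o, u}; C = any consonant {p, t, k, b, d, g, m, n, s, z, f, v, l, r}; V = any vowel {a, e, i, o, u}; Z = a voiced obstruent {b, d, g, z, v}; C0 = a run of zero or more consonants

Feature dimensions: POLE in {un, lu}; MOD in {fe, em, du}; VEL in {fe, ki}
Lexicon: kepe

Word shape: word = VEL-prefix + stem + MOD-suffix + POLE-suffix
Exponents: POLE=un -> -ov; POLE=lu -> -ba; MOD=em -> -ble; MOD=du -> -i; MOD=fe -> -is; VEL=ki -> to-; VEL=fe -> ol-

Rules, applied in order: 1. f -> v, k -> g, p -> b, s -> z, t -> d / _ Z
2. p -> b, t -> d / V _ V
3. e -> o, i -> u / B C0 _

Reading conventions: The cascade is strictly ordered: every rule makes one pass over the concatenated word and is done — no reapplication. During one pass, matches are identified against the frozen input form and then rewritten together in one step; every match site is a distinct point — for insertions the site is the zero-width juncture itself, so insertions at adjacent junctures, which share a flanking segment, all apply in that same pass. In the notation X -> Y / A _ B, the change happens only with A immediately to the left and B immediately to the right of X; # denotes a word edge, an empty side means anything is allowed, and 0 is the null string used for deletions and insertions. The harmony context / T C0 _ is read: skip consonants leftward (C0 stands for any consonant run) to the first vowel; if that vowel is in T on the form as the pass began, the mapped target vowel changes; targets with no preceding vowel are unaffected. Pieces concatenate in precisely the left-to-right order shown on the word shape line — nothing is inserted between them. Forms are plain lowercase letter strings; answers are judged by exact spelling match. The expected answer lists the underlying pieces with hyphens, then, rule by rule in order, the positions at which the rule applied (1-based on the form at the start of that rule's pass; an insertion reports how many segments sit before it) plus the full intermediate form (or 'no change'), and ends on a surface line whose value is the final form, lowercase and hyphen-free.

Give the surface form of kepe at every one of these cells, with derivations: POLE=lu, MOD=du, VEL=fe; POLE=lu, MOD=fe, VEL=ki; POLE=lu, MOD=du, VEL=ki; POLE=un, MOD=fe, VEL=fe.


cell POLE=lu, MOD=du, VEL=fe:
underlying: ol-kepe-i-ba
1. f -> v, k -> g, p -> b, s -> z, t -> d / _ Z: no change
2. p -> b, t -> d / V _ V: fires at position(s) 5: olkebeiba
3. e -> o, i -> u / B C0 _: fires at position(s) 4: olkobeiba
surface: olkobeiba

cell POLE=lu, MOD=fe, VEL=ki:
underlying: to-kepe-is-ba
1. f -> v, k -> g, p -> b, s -> z, t -> d / _ Z: fires at position(s) 8: tokepeizba
2. p -> b, t -> d / V _ V: fires at position(s) 5: tokebeizba
3. e -> o, i -> u / B C0 _: fires at position(s) 4: tokobeizba
surface: tokobeizba

cell POLE=lu, MOD=du, VEL=ki:
underlying: to-kepe-i-ba
1. f -> v, k -> g, p -> b, s -> z, t -> d / _ Z: no change
2. p -> b, t -> d / V _ V: fires at position(s) 5: tokebeiba
3. e -> o, i -> u / B C0 _: fires at position(s) 4: tokobeiba
surface: tokobeiba

cell POLE=un, MOD=fe, VEL=fe:
underlying: ol-kepe-is-ov
1. f -> v, k -> g, p -> b, s -> z, t -> d / _ Z: no change
2. p -> b, t -> d / V _ V: fires at position(s) 5: olkebeisov
3. e -> o, i -> u / B C0 _: fires at position(s) 4: olkobeisov
surface: olkobeisov


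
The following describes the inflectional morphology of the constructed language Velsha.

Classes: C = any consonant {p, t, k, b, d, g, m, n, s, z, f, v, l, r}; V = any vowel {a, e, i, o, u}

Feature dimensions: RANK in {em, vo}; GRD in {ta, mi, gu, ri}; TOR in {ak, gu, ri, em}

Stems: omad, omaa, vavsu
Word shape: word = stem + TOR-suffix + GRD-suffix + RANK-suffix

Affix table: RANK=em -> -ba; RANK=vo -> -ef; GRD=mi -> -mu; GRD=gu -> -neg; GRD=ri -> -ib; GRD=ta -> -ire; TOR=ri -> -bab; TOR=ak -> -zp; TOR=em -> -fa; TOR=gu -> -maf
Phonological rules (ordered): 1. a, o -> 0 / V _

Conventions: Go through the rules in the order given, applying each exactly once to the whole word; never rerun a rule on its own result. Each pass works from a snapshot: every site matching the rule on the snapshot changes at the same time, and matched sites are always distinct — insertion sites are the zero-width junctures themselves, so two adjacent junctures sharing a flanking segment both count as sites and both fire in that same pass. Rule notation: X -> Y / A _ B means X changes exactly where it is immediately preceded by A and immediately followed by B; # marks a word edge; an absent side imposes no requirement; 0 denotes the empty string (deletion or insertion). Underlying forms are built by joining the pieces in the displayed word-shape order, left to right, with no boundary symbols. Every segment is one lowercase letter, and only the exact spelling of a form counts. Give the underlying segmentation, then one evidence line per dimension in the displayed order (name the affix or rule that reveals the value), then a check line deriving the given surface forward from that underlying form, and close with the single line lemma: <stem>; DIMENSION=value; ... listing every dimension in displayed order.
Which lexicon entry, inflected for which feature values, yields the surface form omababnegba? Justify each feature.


underlying: omaa-bab-neg-ba
RANK=em - signalled by the affix -ba
GRD=gu - signalled by the affix -neg
TOR=ri - signalled by the affix -bab
check: omaababnegba -> omababnegba
lemma: omaa; RANK=em; GRD=gu; TOR=ri


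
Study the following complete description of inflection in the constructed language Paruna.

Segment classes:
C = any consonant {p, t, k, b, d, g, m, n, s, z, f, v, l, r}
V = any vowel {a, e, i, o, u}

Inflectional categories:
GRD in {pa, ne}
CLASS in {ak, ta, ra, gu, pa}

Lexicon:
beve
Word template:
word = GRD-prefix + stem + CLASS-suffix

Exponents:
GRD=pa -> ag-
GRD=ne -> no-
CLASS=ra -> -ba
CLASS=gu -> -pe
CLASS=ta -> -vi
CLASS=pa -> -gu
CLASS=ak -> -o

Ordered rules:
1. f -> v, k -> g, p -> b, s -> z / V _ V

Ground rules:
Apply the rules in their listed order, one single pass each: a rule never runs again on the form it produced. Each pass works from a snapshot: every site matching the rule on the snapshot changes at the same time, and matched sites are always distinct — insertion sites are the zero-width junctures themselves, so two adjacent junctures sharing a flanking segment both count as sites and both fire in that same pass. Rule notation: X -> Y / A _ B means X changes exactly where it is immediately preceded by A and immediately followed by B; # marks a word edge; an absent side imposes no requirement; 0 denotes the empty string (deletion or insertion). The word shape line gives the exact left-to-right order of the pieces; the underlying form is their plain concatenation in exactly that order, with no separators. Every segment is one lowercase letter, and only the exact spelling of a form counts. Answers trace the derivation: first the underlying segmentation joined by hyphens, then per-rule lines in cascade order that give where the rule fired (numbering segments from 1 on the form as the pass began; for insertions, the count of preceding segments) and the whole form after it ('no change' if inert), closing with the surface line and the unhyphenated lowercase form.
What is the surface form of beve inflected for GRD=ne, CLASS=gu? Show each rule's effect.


underlying: no-beve-pe
1. f -> v, k -> g, p -> b, s -> z / V _ V: fires at position(s) 7: nobevebe
surface: nobevebe


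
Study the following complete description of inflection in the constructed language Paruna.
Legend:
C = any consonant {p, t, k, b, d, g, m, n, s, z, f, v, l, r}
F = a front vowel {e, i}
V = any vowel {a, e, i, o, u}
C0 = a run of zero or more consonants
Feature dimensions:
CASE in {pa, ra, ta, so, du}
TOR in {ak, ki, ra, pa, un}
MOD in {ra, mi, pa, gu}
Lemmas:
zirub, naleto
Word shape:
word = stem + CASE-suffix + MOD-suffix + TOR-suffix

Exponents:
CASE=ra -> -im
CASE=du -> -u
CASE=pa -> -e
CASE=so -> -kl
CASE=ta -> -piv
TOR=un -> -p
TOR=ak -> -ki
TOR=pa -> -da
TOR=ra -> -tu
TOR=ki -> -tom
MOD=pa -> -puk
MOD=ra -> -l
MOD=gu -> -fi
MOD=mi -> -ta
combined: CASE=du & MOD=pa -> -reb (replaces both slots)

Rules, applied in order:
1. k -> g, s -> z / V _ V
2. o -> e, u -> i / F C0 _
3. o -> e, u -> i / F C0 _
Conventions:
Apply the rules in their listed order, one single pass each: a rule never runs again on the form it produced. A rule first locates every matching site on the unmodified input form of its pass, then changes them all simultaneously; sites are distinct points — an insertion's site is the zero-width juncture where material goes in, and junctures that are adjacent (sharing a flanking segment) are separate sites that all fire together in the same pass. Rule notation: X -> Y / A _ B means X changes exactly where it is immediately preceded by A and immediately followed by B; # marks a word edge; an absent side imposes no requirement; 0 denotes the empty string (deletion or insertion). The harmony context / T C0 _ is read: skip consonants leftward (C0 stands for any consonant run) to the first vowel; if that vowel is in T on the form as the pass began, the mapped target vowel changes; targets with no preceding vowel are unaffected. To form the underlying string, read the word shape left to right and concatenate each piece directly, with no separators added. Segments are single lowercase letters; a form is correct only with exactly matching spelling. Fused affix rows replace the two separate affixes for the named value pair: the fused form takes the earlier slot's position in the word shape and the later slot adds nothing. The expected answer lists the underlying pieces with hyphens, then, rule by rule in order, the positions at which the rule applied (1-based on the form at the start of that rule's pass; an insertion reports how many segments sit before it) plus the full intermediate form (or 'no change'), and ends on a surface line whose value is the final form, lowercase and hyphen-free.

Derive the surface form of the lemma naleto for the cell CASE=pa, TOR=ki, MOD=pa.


underlying: naleto-e-puk-tom
1. k -> g, s -> z / V _ V: no change
2. o -> e, u -> i / F C0 _: fires at position(s) 6, 9: naleteepiktom
3. o -> e, u -> i / F C0 _: fires at position(s) 12: naleteepiktem
surface: naleteepiktem


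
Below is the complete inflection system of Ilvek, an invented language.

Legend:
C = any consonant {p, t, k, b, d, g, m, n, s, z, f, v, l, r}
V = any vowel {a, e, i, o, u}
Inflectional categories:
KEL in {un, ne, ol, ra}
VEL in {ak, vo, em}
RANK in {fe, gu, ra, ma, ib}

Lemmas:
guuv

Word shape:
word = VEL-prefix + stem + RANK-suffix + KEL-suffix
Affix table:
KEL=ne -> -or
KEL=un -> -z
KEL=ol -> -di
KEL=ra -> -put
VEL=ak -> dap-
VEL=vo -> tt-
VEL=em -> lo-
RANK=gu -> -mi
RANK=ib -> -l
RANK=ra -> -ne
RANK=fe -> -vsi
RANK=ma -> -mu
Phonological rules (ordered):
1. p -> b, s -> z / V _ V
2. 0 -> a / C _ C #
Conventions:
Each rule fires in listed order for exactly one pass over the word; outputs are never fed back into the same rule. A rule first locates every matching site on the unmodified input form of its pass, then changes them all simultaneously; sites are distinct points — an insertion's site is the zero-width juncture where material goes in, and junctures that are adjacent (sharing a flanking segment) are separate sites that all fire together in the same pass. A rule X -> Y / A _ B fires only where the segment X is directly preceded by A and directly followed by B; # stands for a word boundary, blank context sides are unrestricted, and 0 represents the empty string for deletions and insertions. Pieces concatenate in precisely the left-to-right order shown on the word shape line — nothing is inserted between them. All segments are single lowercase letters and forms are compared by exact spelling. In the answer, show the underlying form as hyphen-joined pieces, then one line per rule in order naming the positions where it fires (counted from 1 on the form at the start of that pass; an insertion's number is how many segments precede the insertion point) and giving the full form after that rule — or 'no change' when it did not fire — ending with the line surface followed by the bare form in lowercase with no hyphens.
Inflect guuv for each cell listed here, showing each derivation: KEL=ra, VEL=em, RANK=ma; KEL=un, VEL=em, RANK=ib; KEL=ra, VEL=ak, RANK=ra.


cell KEL=ra, VEL=em, RANK=ma:
underlying: lo-guuv-mu-put
1. p -> b, s -> z / V _ V: fires at position(s) 9: loguuvmubut
2. 0 -> a / C _ C #: no change
surface: loguuvmubut

cell KEL=un, VEL=em, RANK=ib:
underlying: lo-guuv-l-z
1. p -> b, s -> z / V _ V: no change
2. 0 -> a / C _ C #: inserts after position(s) 7: loguuvlaz
surface: loguuvlaz

cell KEL=ra, VEL=ak, RANK=ra:
underlying: dap-guuv-ne-put
1. p -> b, s -> z / V _ V: fires at position(s) 10: dapguuvnebut
2. 0 -> a / C _ C #: no change
surface: dapguuvnebut


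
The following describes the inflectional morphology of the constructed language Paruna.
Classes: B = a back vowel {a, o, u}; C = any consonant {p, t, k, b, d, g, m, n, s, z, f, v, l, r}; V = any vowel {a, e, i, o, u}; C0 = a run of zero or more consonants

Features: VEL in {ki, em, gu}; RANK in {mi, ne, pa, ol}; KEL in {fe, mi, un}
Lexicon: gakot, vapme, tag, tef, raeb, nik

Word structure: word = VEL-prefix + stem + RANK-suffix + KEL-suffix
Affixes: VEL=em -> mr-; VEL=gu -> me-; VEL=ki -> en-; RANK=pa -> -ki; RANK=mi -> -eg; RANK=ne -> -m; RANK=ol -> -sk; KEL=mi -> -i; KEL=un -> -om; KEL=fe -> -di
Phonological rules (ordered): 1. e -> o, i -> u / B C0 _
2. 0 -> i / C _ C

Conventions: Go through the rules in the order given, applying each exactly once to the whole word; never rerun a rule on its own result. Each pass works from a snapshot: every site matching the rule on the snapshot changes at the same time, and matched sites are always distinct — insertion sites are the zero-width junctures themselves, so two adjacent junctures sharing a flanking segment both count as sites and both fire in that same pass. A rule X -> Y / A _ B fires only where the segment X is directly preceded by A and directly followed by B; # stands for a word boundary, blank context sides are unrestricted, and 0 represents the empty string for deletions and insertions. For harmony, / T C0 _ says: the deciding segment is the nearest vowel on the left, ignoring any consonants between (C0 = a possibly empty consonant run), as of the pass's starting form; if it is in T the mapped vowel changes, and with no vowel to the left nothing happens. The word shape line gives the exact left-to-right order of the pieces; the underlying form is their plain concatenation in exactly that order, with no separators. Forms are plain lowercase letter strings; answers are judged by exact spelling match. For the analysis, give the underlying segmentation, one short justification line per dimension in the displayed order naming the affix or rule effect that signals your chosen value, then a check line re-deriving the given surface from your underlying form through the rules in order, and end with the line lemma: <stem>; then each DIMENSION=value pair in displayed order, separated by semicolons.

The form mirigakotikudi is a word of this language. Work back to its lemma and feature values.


underlying: mr-gakot-ki-di
VEL=em - signalled by the affix mr-
RANK=pa - signalled by the affix -ki
KEL=fe - signalled by the affix -di
check: mrgakotkidi -> mrgakotkudi -> mirigakotikudi
lemma: gakot; VEL=em; RANK=pa; KEL=fe


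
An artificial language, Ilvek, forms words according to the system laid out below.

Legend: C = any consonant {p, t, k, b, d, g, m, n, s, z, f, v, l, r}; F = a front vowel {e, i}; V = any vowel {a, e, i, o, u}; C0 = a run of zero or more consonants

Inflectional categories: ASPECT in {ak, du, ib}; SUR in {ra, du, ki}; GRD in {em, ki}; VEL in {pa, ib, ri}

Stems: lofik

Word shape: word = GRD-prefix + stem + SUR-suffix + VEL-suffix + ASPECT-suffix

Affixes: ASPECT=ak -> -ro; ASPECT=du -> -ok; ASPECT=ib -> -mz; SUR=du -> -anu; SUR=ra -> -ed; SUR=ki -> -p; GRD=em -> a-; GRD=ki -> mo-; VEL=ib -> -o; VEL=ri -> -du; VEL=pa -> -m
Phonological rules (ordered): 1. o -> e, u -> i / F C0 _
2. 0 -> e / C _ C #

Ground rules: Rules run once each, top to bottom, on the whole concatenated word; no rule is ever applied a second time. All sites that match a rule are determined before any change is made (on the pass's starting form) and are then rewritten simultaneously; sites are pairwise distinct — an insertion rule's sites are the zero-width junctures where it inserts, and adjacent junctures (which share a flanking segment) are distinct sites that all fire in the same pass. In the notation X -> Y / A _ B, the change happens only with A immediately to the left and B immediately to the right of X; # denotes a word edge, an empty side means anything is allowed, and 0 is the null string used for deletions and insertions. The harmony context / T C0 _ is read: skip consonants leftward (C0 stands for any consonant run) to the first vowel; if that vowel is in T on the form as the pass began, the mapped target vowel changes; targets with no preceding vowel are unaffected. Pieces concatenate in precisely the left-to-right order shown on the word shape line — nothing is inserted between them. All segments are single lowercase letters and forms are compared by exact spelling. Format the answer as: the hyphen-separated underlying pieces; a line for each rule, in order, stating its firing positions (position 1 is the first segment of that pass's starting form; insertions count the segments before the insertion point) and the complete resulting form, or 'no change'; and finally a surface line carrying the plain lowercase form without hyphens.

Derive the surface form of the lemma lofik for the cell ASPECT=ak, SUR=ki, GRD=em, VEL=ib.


underlying: a-lofik-p-o-ro
1. o -> e, u -> i / F C0 _: fires at position(s) 8: alofikpero
2. 0 -> e / C _ C #: no change
surface: alofikpero


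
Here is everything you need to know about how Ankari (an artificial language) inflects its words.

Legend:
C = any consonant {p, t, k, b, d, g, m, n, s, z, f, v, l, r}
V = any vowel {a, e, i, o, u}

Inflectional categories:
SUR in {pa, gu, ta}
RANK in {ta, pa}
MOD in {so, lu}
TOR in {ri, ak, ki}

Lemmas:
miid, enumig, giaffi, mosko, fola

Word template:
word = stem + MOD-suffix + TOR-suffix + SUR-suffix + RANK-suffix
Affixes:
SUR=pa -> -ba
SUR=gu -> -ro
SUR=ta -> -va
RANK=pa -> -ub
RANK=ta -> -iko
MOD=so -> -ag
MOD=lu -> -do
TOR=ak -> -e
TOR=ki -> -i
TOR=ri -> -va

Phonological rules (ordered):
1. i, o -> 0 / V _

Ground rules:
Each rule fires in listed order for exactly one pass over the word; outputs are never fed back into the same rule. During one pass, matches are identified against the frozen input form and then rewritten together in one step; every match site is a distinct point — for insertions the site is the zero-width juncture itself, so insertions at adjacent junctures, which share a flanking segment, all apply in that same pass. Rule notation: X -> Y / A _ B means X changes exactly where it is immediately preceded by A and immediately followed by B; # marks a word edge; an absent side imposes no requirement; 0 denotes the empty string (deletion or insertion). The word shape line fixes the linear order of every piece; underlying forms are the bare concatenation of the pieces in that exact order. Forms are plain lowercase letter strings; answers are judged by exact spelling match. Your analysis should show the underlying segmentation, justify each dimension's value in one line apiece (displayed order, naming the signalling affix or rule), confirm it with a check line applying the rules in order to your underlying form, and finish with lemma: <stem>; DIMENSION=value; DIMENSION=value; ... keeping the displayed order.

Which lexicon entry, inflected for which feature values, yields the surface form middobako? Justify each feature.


underlying: miid-do-i-ba-iko
SUR=pa - signalled by the affix -ba
RANK=ta - signalled by the affix -iko
MOD=lu - signalled by the affix -do
TOR=ki - signalled by the affix -i
check: miiddoibaiko -> middobako
lemma: miid; SUR=pa; RANK=ta; MOD=lu; TOR=ki


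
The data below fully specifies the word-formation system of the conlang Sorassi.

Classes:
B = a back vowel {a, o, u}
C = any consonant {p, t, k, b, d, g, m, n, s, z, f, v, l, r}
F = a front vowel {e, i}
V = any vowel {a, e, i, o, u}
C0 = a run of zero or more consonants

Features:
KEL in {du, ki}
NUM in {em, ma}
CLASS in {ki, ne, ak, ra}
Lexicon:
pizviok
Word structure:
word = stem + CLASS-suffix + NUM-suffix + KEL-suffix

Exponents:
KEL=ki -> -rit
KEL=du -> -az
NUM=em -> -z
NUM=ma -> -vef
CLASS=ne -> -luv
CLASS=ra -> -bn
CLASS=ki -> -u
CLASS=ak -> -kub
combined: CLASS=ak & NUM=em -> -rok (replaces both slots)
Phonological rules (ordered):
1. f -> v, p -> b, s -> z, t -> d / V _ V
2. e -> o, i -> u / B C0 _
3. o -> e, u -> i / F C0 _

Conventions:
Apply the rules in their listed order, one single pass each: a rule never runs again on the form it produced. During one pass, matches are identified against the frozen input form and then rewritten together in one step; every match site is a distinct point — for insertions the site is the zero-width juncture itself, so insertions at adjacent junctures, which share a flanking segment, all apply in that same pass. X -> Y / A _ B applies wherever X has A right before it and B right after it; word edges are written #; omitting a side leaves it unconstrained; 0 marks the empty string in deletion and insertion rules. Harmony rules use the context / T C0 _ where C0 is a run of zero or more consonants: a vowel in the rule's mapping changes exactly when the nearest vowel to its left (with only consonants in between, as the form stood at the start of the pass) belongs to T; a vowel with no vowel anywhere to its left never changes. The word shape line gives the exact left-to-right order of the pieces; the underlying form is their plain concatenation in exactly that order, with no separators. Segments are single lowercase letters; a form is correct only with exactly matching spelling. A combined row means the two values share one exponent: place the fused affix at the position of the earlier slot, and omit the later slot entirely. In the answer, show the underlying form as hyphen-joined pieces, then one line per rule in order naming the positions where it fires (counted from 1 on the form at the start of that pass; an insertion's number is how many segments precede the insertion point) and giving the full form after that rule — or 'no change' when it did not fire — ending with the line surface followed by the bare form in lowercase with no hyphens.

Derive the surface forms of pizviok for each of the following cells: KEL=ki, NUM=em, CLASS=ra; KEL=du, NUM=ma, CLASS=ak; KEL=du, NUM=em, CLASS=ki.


cell KEL=ki, NUM=em, CLASS=ra:
underlying: pizviok-bn-z-rit
1. f -> v, p -> b, s -> z, t -> d / V _ V: no change
2. e -> o, i -> u / B C0 _: fires at position(s) 12: pizviokbnzrut
3. o -> e, u -> i / F C0 _: fires at position(s) 6: pizviekbnzrut
surface: pizviekbnzrut

cell KEL=du, NUM=ma, CLASS=ak:
underlying: pizviok-kub-vef-az
1. f -> v, p -> b, s -> z, t -> d / V _ V: fires at position(s) 13: pizviokkubvevaz
2. e -> o, i -> u / B C0 _: fires at position(s) 12: pizviokkubvovaz
3. o -> e, u -> i / F C0 _: fires at position(s) 6: pizviekkubvovaz
surface: pizviekkubvovaz

cell KEL=du, NUM=em, CLASS=ki:
underlying: pizviok-u-z-az
1. f -> v, p -> b, s -> z, t -> d / V _ V: no change
2. e -> o, i -> u / B C0 _: no change
3. o -> e, u -> i / F C0 _: fires at position(s) 6: pizviekuzaz
surface: pizviekuzaz


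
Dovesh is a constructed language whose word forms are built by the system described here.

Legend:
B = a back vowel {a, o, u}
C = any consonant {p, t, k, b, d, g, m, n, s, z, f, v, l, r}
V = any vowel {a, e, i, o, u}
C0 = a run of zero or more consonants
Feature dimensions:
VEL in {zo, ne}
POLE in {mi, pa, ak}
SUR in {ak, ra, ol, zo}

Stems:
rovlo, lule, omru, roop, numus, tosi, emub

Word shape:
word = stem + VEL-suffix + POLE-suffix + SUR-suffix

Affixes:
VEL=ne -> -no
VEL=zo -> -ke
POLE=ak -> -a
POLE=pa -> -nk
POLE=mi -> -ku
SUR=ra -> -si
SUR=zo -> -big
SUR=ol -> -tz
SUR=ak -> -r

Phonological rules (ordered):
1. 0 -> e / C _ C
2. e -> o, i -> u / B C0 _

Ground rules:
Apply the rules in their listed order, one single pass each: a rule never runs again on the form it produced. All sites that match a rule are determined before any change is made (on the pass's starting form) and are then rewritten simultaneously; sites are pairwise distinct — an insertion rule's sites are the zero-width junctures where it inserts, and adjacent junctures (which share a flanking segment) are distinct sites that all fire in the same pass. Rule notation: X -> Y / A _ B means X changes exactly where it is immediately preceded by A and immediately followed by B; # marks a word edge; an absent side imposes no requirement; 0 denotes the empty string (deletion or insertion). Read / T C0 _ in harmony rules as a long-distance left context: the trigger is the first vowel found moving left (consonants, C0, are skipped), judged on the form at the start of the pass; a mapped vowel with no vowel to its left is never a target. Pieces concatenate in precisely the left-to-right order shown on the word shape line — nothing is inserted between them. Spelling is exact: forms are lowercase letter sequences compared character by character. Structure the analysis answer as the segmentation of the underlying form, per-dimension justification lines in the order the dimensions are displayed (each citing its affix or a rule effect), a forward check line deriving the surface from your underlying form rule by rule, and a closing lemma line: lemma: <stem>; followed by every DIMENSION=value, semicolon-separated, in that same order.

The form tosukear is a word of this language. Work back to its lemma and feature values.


underlying: tosi-ke-a-r
VEL=zo - signalled by the affix -ke
POLE=ak - signalled by the affix -a
SUR=ak - signalled by the affix -r
check: tosikear -> tosikear -> tosukear
lemma: tosi; VEL=zo; POLE=ak; SUR=ak


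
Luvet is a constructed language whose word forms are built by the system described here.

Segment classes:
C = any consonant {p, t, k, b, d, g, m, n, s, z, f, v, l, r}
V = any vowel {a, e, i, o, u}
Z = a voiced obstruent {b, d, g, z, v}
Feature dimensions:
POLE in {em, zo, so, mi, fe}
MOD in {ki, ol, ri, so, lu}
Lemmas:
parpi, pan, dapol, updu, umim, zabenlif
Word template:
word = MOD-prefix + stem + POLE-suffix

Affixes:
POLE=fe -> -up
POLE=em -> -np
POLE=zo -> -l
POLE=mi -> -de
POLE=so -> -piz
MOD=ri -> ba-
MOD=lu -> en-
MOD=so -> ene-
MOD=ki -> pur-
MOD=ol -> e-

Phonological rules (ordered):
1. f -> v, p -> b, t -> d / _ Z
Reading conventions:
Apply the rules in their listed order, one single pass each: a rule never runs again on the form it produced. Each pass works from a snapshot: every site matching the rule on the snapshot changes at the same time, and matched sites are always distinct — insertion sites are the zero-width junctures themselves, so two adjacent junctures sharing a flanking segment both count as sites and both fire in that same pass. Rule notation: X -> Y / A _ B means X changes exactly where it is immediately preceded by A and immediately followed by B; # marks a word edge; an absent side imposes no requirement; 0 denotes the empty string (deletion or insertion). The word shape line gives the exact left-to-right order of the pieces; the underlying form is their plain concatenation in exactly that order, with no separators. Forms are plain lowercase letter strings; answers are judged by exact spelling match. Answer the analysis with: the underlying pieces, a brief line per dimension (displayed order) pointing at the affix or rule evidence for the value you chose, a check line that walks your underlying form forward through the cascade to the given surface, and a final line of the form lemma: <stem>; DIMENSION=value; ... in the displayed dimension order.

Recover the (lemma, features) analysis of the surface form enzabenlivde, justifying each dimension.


underlying: en-zabenlif-de
POLE=mi - signalled by the affix -de
MOD=lu - signalled by the affix en-
check: enzabenlifde -> enzabenlivde
lemma: zabenlif; POLE=mi; MOD=lu
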